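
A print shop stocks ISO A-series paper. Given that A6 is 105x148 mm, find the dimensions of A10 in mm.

26 × 37 mm

A7: ⌊148/2⌋ × 105 = 74 × 105 mm
A8: ⌊105/2⌋ × 74 = 52 × 74 mm
A9: ⌊74/2⌋ × 52 = 37 × 52 mm
A10: ⌊52/2⌋ × 37 = 26 × 37 mm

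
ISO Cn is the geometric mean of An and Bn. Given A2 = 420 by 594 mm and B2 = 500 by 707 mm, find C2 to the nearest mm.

458 × 648 mm

Short side: √(420 · 500) = √210000 ≈ 458.3 → 458 mm
Long side: √(594 · 707) = √419958 ≈ 648.0 → 648 mm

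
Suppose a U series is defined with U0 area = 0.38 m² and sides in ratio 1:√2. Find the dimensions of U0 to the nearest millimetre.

518 × 733 mm

Let the short side be w mm. Then w · w√2 = 0.38 m² = 380,000 mm².
w² = 380,000/√2, so w ≈ 518.4 mm; long side = w√2 ≈ 733.1 mm.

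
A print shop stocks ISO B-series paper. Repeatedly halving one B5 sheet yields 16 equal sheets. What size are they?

B9

16 = 2^4, so 4 halving steps.
B5 → B6 → … → B9 after 4 steps.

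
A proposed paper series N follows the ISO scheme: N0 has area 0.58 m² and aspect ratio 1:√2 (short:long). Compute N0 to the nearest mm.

640 × 906 mm

Let the short side be w mm. Then w · w√2 = 0.58 m² = 580,000 mm².
w² = 580,000/√2, so w ≈ 640.4 mm; long side = w√2 ≈ 905.7 mm.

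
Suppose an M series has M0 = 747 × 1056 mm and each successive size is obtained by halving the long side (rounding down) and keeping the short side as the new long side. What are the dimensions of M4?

186 × 264 mm

M1: ⌊1056/2⌋ × 747 = 528 × 747 mm
M2: ⌊747/2⌋ × 528 = 373 × 528 mm
M3: ⌊528/2⌋ × 373 = 264 × 373 mm
M4: ⌊373/2⌋ × 264 = 186 × 264 mm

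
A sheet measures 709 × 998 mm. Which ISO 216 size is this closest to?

Aspect ratio 998/709 ≈ 1.408 — close to the ISO √2 ≈ 1.414.
In the B-series (B0 = 1000 × 1414 mm): B1 = 707 × 1000 mm.
Off by 4 mm total — nearest standard size.

B1 (707 × 1000 mm)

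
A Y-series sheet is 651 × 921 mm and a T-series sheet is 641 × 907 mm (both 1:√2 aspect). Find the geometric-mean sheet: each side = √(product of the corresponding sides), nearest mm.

646 × 914 mm

Short side: √(651 · 641) = √417291 ≈ 646.0 → 646 mm
Long side: √(921 · 907) = √835347 ≈ 914.0 → 914 mm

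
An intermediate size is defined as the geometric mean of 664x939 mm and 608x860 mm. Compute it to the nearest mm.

Short side: √(664 · 608) = √403712 ≈ 635.4 → 635 mm
Long side: √(939 · 860) = √807540 ≈ 898.6 → 899 mm

635 × 899 mm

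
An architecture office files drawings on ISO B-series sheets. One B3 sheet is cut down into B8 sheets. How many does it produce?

B3 = 353 × 500 mm; B8 = 62 × 88 mm.
Each halving step doubles the count; 5 steps from B3 to B8.
2^5 = 32.

32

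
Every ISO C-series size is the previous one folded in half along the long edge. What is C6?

114 × 162 mm

C0 = 917 × 1297 mm (C0 is the geometric mean of A0 and B0, aspect 1:√2).
C1: ⌊1297/2⌋ × 917 = 648 × 917 mm
C2: ⌊917/2⌋ × 648 = 458 × 648 mm
C3: ⌊648/2⌋ × 458 = 324 × 458 mm
C4: ⌊458/2⌋ × 324 = 229 × 324 mm
C5: ⌊324/2⌋ × 229 = 162 × 229 mm
C6: ⌊229/2⌋ × 162 = 114 × 162 mm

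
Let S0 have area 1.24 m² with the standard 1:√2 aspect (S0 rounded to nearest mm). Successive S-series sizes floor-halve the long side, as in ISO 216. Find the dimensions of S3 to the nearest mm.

Let S0's short side be w mm. w · w√2 = 1.24 m² = 1,240,000 mm², so w ≈ 936.4 mm and w√2 ≈ 1324.2 mm → S0 = 936 × 1324 mm.
S1: ⌊1324/2⌋ × 936 = 662 × 936 mm
S2: ⌊936/2⌋ × 662 = 468 × 662 mm
S3: ⌊662/2⌋ × 468 = 331 × 468 mm

331 × 468 mm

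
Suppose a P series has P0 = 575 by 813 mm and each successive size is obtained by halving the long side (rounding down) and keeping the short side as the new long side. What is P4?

P1: ⌊813/2⌋ × 575 = 406 × 575 mm
P2: ⌊575/2⌋ × 406 = 287 × 406 mm
P3: ⌊406/2⌋ × 287 = 203 × 287 mm
P4: ⌊287/2⌋ × 203 = 143 × 203 mm

143 × 203 mm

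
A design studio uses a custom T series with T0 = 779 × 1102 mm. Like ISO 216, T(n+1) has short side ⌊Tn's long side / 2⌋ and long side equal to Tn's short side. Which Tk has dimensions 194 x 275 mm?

T0: 779 × 1102 mm
T1: 551 × 779 mm
T2: 389 × 551 mm
T3: 275 × 389 mm
T4: 194 × 275 mm
T5: 137 × 194 mm
→ matches T4.

T4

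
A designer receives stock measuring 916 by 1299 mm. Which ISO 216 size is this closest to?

C0 (917 × 1297 mm)

Aspect ratio 1299/916 ≈ 1.418 — close to the ISO √2 ≈ 1.414.
In the C-series (envelope sizes, between A and B): C0 = 917 × 1297 mm.
Off by 3 mm total — nearest standard size.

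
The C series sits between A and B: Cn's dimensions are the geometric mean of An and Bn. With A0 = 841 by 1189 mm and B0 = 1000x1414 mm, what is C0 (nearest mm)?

917 × 1297 mm

Short side: √(841 · 1000) = √841000 ≈ 917.1 → 917 mm
Long side: √(1189 · 1414) = √1681246 ≈ 1296.6 → 1297 mm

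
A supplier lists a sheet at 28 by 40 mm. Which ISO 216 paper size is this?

Aspect ratio 40/28 ≈ 1.429 — close to the ISO √2 ≈ 1.414.
In the C-series (envelope sizes, between A and B): C10 = 28 × 40 mm.

C10 (28 × 40 mm)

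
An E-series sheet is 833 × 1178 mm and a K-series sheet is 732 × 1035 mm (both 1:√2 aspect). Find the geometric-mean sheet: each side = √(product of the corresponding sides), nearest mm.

Short side: √(833 · 732) = √609756 ≈ 780.9 → 781 mm
Long side: √(1178 · 1035) = √1219230 ≈ 1104.2 → 1104 mm

781 × 1104 mm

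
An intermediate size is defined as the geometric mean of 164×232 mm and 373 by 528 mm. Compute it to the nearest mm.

Short side: √(164 · 373) = √61172 ≈ 247.3 → 247 mm
Long side: √(232 · 528) = √122496 ≈ 350.0 → 350 mm

247 × 350 mm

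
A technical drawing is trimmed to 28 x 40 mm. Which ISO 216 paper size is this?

Aspect ratio 40/28 ≈ 1.429 — close to the ISO √2 ≈ 1.414.
In the C-series (envelope sizes, between A and B): C10 = 28 × 40 mm.

C10 (28 × 40 mm)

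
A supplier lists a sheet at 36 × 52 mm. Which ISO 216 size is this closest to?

Aspect ratio 52/36 ≈ 1.444 (ISO target is √2 ≈ 1.414).
In the A-series (A0 area = 1 m²): A9 = 37 × 52 mm.
Off by 1 mm total — nearest standard size.

A9 (37 × 52 mm)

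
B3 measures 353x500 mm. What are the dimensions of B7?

B4: ⌊500/2⌋ × 353 = 250 × 353 mm
B5: ⌊353/2⌋ × 250 = 176 × 250 mm
B6: ⌊250/2⌋ × 176 = 125 × 176 mm
B7: ⌊176/2⌋ × 125 = 88 × 125 mm

88 × 125 mm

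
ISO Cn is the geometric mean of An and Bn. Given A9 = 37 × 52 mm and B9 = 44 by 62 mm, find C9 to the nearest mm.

Short side: √(37 · 44) = √1628 ≈ 40.3 → 40 mm
Long side: √(52 · 62) = √3224 ≈ 56.8 → 57 mm

40 × 57 mm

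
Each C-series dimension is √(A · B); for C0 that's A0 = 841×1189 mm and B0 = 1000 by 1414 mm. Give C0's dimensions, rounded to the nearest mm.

Short: √(841 · 1000) = √841000 ≈ 917.1 mm.
Long: √(1189 · 1414) = √1681246 ≈ 1296.6 mm.

917 × 1297 mm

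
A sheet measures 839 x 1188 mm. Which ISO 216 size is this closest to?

A0 (841 × 1189 mm)

Aspect ratio 1188/839 ≈ 1.416 — close to the ISO √2 ≈ 1.414.
In the A-series (A0 area = 1 m²): A0 = 841 × 1189 mm.
Off by 3 mm total — nearest standard size.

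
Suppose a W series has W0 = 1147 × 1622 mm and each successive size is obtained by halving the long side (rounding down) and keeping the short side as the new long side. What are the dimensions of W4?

W1 = 811 × 1147 mm (from W0 by 1 halving).
W2: ⌊1147/2⌋ × 811 = 573 × 811 mm
W3: ⌊811/2⌋ × 573 = 405 × 573 mm
W4: ⌊573/2⌋ × 405 = 286 × 405 mm

286 × 405 mm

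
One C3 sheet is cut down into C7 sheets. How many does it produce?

Each ISO step halves the sheet: 1 × C3 → 2 × C4 → 4 × C5 → 8 × C6 → …
From C3 to C7 is 4 halving steps: 2^4 = 16.

16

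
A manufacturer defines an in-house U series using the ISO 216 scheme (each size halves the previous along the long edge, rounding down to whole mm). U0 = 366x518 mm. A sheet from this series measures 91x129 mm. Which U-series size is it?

U4

U0: 366 × 518 mm
U1: 259 × 366 mm
U2: 183 × 259 mm
U3: 129 × 183 mm
U4: 91 × 129 mm
U5: 64 × 91 mm
→ matches U4.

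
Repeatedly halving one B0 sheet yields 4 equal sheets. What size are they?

B2

4 = 2^2, so 2 halving steps.
B0 → B1 → … → B2 after 2 steps.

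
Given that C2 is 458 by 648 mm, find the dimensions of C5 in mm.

C3: ⌊648/2⌋ × 458 = 324 × 458 mm
C4: ⌊458/2⌋ × 324 = 229 × 324 mm
C5: ⌊324/2⌋ × 229 = 162 × 229 mm

162 × 229 mm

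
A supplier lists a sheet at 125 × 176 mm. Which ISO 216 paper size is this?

B6 (125 × 176 mm)

Aspect ratio 176/125 ≈ 1.408 — close to the ISO √2 ≈ 1.414.
In the B-series (B0 = 1000 × 1414 mm): B6 = 125 × 176 mm.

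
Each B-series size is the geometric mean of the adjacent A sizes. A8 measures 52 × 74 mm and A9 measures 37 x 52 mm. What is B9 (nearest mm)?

Short side: √(52 · 37) = √1924 ≈ 43.9 → 44 mm
Long side: √(74 · 52) = √3848 ≈ 62.0 → 62 mm

44 × 62 mm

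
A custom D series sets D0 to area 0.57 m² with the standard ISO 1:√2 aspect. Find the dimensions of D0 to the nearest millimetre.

Let the short side be w mm. Then w · w√2 = 0.57 m² = 570,000 mm².
w² = 570,000/√2, so w ≈ 634.9 mm; long side = w√2 ≈ 897.8 mm.

635 × 898 mm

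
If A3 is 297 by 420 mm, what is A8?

52 × 74 mm

A4: ⌊420/2⌋ × 297 = 210 × 297 mm
A5: ⌊297/2⌋ × 210 = 148 × 210 mm
A6: ⌊210/2⌋ × 148 = 105 × 148 mm
A7: ⌊148/2⌋ × 105 = 74 × 105 mm
A8: ⌊105/2⌋ × 74 = 52 × 74 mm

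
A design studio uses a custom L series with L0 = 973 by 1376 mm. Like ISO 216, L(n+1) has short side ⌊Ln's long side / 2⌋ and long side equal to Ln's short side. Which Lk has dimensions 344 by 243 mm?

L0: 973 × 1376 mm
L1: 688 × 973 mm
L2: 486 × 688 mm
L3: 344 × 486 mm
L4: 243 × 344 mm
L5: 172 × 243 mm
→ matches L4.

L4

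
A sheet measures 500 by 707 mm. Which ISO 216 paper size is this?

B2 (500 × 707 mm)

Aspect ratio 707/500 ≈ 1.414 — close to the ISO √2 ≈ 1.414.
In the B-series (B0 = 1000 × 1414 mm): B2 = 500 × 707 mm.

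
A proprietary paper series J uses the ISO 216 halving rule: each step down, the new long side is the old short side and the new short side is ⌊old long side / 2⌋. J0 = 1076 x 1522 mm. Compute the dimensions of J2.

538 × 761 mm

J1: ⌊1522/2⌋ × 1076 = 761 × 1076 mm
J2: ⌊1076/2⌋ × 761 = 538 × 761 mm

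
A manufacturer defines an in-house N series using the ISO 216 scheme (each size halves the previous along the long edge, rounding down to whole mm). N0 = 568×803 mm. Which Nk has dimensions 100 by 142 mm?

N0: 568 × 803 mm
N1: 401 × 568 mm
N2: 284 × 401 mm
N3: 200 × 284 mm
N4: 142 × 200 mm
N5: 100 × 142 mm
N6: 71 × 100 mm
→ matches N5.

N5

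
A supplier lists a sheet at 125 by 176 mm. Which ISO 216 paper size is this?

Aspect ratio 176/125 ≈ 1.408 — close to the ISO √2 ≈ 1.414.
In the B-series (B0 = 1000 × 1414 mm): B6 = 125 × 176 mm.

B6 (125 × 176 mm)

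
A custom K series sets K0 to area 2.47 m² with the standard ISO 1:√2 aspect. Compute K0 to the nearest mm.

Let the short side be w mm. Then w · w√2 = 2.47 m² = 2,470,000 mm².
w² = 2,470,000/√2, so w ≈ 1321.6 mm; long side = w√2 ≈ 1869.0 mm.

1322 × 1869 mm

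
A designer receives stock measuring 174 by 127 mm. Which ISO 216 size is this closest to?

B6 (125 × 176 mm)

Aspect ratio 174/127 ≈ 1.370 (ISO target is √2 ≈ 1.414).
In the B-series (B0 = 1000 × 1414 mm): B6 = 125 × 176 mm.
Off by 4 mm total — nearest standard size.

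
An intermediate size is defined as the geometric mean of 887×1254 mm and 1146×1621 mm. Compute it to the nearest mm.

Short side: √(887 · 1146) = √1016502 ≈ 1008.2 → 1008 mm
Long side: √(1254 · 1621) = √2032734 ≈ 1425.7 → 1426 mm

1008 × 1426 mm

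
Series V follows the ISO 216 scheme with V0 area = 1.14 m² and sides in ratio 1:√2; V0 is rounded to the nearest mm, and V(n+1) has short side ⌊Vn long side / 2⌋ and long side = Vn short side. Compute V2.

Let V0's short side be w mm. w · w√2 = 1.14 m² = 1,140,000 mm², so w ≈ 897.8 mm and w√2 ≈ 1269.7 mm → V0 = 898 × 1270 mm.
V1: ⌊1270/2⌋ × 898 = 635 × 898 mm
V2: ⌊898/2⌋ × 635 = 449 × 635 mm

449 × 635 mm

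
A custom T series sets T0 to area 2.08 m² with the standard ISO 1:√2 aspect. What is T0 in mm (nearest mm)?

1213 × 1715 mm

Let the short side be w mm. Then w · w√2 = 2.08 m² = 2,080,000 mm².
w² = 2,080,000/√2, so w ≈ 1212.8 mm; long side = w√2 ≈ 1715.1 mm.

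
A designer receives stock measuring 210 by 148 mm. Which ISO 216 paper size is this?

Aspect ratio 210/148 ≈ 1.419 — close to the ISO √2 ≈ 1.414.
In the A-series (A0 area = 1 m²): A5 = 148 × 210 mm.

A5 (148 × 210 mm)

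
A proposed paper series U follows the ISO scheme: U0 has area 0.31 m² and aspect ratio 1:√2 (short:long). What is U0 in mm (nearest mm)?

468 × 662 mm

Let the short side be w mm. Then w · w√2 = 0.31 m² = 310,000 mm².
w² = 310,000/√2, so w ≈ 468.2 mm; long side = w√2 ≈ 662.1 mm.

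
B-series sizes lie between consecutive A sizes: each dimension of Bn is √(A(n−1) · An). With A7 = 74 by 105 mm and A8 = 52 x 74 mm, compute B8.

Short side: √(74 · 52) = √3848 ≈ 62.0 → 62 mm
Long side: √(105 · 74) = √7770 ≈ 88.1 → 88 mm

62 × 88 mm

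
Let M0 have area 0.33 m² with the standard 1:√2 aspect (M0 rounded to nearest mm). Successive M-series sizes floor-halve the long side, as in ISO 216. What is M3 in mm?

Let M0's short side be w mm. w · w√2 = 0.33 m² = 330,000 mm², so w ≈ 483.1 mm and w√2 ≈ 683.1 mm → M0 = 483 × 683 mm.
M1: ⌊683/2⌋ × 483 = 341 × 483 mm
M2: ⌊483/2⌋ × 341 = 241 × 341 mm
M3: ⌊341/2⌋ × 241 = 170 × 241 mm

170 × 241 mm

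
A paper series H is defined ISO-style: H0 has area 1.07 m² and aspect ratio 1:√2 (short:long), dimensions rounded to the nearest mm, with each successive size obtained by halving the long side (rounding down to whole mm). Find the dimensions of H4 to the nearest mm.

217 × 307 mm

Let H0's short side be w mm. w · w√2 = 1.07 m² = 1,070,000 mm², so w ≈ 869.8 mm and w√2 ≈ 1230.1 mm → H0 = 870 × 1230 mm.
H1: ⌊1230/2⌋ × 870 = 615 × 870 mm
H2: ⌊870/2⌋ × 615 = 435 × 615 mm
H3: ⌊615/2⌋ × 435 = 307 × 435 mm
H4: ⌊435/2⌋ × 307 = 217 × 307 mm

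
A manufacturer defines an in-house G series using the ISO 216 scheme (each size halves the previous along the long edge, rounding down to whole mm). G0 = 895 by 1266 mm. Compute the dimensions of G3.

G1 = 633 × 895 mm (from G0 by 1 halving).
G2: ⌊895/2⌋ × 633 = 447 × 633 mm
G3: ⌊633/2⌋ × 447 = 316 × 447 mm

316 × 447 mm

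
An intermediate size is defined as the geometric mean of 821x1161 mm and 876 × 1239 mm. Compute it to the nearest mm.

Short side: √(821 · 876) = √719196 ≈ 848.1 → 848 mm
Long side: √(1161 · 1239) = √1438479 ≈ 1199.4 → 1199 mm

848 × 1199 mm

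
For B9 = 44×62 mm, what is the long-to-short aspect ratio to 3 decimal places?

62 / 44 = 1.409
ISO 216 targets √2 ≈ 1.414; the -0.005 deviation is from mm rounding.

1.409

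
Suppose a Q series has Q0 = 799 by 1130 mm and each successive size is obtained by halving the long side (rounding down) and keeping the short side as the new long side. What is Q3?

Q1: ⌊1130/2⌋ × 799 = 565 × 799 mm
Q2: ⌊799/2⌋ × 565 = 399 × 565 mm
Q3: ⌊565/2⌋ × 399 = 282 × 399 mm

282 × 399 mm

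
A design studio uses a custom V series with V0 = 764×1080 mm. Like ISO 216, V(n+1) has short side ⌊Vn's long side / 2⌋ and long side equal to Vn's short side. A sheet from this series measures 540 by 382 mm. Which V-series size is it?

V0: 764 × 1080 mm
V1: 540 × 764 mm
V2: 382 × 540 mm
V3: 270 × 382 mm
→ matches V2.

V2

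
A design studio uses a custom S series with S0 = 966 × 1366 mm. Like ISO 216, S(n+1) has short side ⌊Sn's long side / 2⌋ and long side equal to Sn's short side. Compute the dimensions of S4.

241 × 341 mm

S1: ⌊1366/2⌋ × 966 = 683 × 966 mm
S2: ⌊966/2⌋ × 683 = 483 × 683 mm
S3: ⌊683/2⌋ × 483 = 341 × 483 mm
S4: ⌊483/2⌋ × 341 = 241 × 341 mm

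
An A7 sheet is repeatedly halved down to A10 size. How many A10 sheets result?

Each ISO step halves the sheet: 1 × A7 → 2 × A8 → 4 × A9 → 8 × A10
From A7 to A10 is 3 halving steps: 2^3 = 8.

8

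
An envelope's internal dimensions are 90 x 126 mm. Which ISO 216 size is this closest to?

B7 (88 × 125 mm)

Aspect ratio 126/90 ≈ 1.400 — close to the ISO √2 ≈ 1.414.
In the B-series (B0 = 1000 × 1414 mm): B7 = 88 × 125 mm.
Off by 3 mm total — nearest standard size.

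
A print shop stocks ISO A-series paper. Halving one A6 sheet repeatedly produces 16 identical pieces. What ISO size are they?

16 = 2^4, so 4 halving steps.
A6 → A7 → … → A10 after 4 steps.

A10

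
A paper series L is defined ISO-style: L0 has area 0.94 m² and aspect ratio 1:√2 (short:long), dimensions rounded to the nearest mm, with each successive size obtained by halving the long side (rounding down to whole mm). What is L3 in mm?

288 × 407 mm

Let L0's short side be w mm. w · w√2 = 0.94 m² = 940,000 mm², so w ≈ 815.3 mm and w√2 ≈ 1153.0 mm → L0 = 815 × 1153 mm.
L1: ⌊1153/2⌋ × 815 = 576 × 815 mm
L2: ⌊815/2⌋ × 576 = 407 × 576 mm
L3: ⌊576/2⌋ × 407 = 288 × 407 mm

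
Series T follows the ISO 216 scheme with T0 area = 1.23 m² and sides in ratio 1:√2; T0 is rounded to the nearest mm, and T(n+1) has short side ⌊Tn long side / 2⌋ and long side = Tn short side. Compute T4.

233 × 329 mm

Let T0's short side be w mm. w · w√2 = 1.23 m² = 1,230,000 mm², so w ≈ 932.6 mm and w√2 ≈ 1318.9 mm → T0 = 933 × 1319 mm.
T1: ⌊1319/2⌋ × 933 = 659 × 933 mm
T2: ⌊933/2⌋ × 659 = 466 × 659 mm
T3: ⌊659/2⌋ × 466 = 329 × 466 mm
T4: ⌊466/2⌋ × 329 = 233 × 329 mm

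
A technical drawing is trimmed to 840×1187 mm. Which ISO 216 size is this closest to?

Aspect ratio 1187/840 ≈ 1.413 — close to the ISO √2 ≈ 1.414.
In the A-series (A0 area = 1 m²): A0 = 841 × 1189 mm.
Off by 3 mm total — nearest standard size.

A0 (841 × 1189 mm)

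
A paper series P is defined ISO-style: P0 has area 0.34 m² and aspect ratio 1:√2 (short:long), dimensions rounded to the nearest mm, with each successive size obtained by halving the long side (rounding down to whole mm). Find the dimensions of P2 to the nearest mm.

Let P0's short side be w mm. w · w√2 = 0.34 m² = 340,000 mm², so w ≈ 490.3 mm and w√2 ≈ 693.4 mm → P0 = 490 × 693 mm.
P1: ⌊693/2⌋ × 490 = 346 × 490 mm
P2: ⌊490/2⌋ × 346 = 245 × 346 mm

245 × 346 mm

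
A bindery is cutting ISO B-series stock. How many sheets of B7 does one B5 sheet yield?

4

Each ISO step halves the sheet: 1 × B5 → 2 × B6 → 4 × B7
From B5 to B7 is 2 halving steps: 2^2 = 4.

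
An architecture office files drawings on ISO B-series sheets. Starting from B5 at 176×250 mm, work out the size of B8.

B6: ⌊250/2⌋ × 176 = 125 × 176 mm
B7: ⌊176/2⌋ × 125 = 88 × 125 mm
B8: ⌊125/2⌋ × 88 = 62 × 88 mm

62 × 88 mm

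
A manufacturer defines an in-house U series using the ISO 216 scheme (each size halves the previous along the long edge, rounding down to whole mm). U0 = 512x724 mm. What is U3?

181 × 256 mm

U1: ⌊724/2⌋ × 512 = 362 × 512 mm
U2: ⌊512/2⌋ × 362 = 256 × 362 mm
U3: ⌊362/2⌋ × 256 = 181 × 256 mm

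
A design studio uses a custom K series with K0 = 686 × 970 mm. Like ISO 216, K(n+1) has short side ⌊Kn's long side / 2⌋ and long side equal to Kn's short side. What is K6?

85 × 121 mm

K1: ⌊970/2⌋ × 686 = 485 × 686 mm
K2: ⌊686/2⌋ × 485 = 343 × 485 mm
K3: ⌊485/2⌋ × 343 = 242 × 343 mm
K4: ⌊343/2⌋ × 242 = 171 × 242 mm
K5: ⌊242/2⌋ × 171 = 121 × 171 mm
K6: ⌊171/2⌋ × 121 = 85 × 121 mm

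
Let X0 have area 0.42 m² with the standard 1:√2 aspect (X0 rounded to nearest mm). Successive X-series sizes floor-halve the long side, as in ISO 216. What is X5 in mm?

96 × 136 mm

Let X0's short side be w mm. w · w√2 = 0.42 m² = 420,000 mm², so w ≈ 545.0 mm and w√2 ≈ 770.7 mm → X0 = 545 × 771 mm.
X1: ⌊771/2⌋ × 545 = 385 × 545 mm
X2: ⌊545/2⌋ × 385 = 272 × 385 mm
X3: ⌊385/2⌋ × 272 = 192 × 272 mm
X4: ⌊272/2⌋ × 192 = 136 × 192 mm
X5: ⌊192/2⌋ × 136 = 96 × 136 mm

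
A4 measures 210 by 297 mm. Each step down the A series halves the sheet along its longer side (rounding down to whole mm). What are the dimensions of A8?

A5: ⌊297/2⌋ × 210 = 148 × 210 mm
A6: ⌊210/2⌋ × 148 = 105 × 148 mm
A7: ⌊148/2⌋ × 105 = 74 × 105 mm
A8: ⌊105/2⌋ × 74 = 52 × 74 mm

52 × 74 mm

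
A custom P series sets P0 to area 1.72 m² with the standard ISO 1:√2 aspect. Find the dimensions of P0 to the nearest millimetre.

1103 × 1560 mm

Let the short side be w mm. Then w · w√2 = 1.72 m² = 1,720,000 mm².
w² = 1,720,000/√2, so w ≈ 1102.8 mm; long side = w√2 ≈ 1559.6 mm.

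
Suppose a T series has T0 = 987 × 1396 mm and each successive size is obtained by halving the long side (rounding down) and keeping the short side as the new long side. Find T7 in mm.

87 × 123 mm

T1 = 698 × 987 mm (from T0 by 1 halving).
T2: ⌊987/2⌋ × 698 = 493 × 698 mm
T3: ⌊698/2⌋ × 493 = 349 × 493 mm
T4: ⌊493/2⌋ × 349 = 246 × 349 mm
T5: ⌊349/2⌋ × 246 = 174 × 246 mm
T6: ⌊246/2⌋ × 174 = 123 × 174 mm
T7: ⌊174/2⌋ × 123 = 87 × 123 mm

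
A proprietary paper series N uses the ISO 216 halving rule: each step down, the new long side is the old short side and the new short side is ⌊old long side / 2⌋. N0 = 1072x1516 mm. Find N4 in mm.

268 × 379 mm

N1: ⌊1516/2⌋ × 1072 = 758 × 1072 mm
N2: ⌊1072/2⌋ × 758 = 536 × 758 mm
N3: ⌊758/2⌋ × 536 = 379 × 536 mm
N4: ⌊536/2⌋ × 379 = 268 × 379 mm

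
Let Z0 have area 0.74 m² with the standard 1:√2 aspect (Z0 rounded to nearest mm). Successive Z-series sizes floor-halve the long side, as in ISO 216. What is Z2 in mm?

361 × 511 mm

Let Z0's short side be w mm. w · w√2 = 0.74 m² = 740,000 mm², so w ≈ 723.4 mm and w√2 ≈ 1023.0 mm → Z0 = 723 × 1023 mm.
Z1: ⌊1023/2⌋ × 723 = 511 × 723 mm
Z2: ⌊723/2⌋ × 511 = 361 × 511 mm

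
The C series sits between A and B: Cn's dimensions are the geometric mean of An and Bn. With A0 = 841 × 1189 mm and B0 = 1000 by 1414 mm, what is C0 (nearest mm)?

Short side: √(841 · 1000) = √841000 ≈ 917.1 → 917 mm
Long side: √(1189 · 1414) = √1681246 ≈ 1296.6 → 1297 mm

917 × 1297 mm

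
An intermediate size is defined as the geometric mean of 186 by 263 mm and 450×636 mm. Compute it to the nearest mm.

Short side: √(186 · 450) = √83700 ≈ 289.3 → 289 mm
Long side: √(263 · 636) = √167268 ≈ 409.0 → 409 mm

289 × 409 mm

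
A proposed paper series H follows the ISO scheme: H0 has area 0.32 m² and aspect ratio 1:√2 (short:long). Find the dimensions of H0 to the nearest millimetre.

476 × 673 mm

Let the short side be w mm. Then w · w√2 = 0.32 m² = 320,000 mm².
w² = 320,000/√2, so w ≈ 475.7 mm; long side = w√2 ≈ 672.7 mm.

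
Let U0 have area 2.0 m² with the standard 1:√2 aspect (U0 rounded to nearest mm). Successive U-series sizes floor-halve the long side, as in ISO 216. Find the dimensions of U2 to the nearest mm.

Let U0's short side be w mm. w · w√2 = 2.0 m² = 2,000,000 mm², so w ≈ 1189.2 mm and w√2 ≈ 1681.8 mm → U0 = 1189 × 1682 mm.
U1: ⌊1682/2⌋ × 1189 = 841 × 1189 mm
U2: ⌊1189/2⌋ × 841 = 594 × 841 mm

594 × 841 mm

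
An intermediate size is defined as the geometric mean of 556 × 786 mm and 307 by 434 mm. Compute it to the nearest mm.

Short side: √(556 · 307) = √170692 ≈ 413.1 → 413 mm
Long side: √(786 · 434) = √341124 ≈ 584.1 → 584 mm

413 × 584 mm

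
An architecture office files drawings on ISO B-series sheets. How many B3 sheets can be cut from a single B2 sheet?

2

Each ISO step halves the sheet: 1 × B2 → 2 × B3
From B2 to B3 is 1 halving step: 2^1 = 2.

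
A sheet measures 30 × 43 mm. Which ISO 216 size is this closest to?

Aspect ratio 43/30 ≈ 1.433 (ISO target is √2 ≈ 1.414).
In the B-series (B0 = 1000 × 1414 mm): B10 = 31 × 44 mm.
Off by 2 mm total — nearest standard size.

B10 (31 × 44 mm)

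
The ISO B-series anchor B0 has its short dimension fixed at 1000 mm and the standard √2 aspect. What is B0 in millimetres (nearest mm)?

1000 × 1414 mm

Short side = 1000 mm; long side = 1000√2 ≈ 1414.2 mm.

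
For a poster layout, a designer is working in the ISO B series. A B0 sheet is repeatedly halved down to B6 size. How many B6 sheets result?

64

Each ISO step halves the sheet: 1 × B0 → 2 × B1 → 4 × B2 → 8 × B3 → …
From B0 to B6 is 6 halving steps: 2^6 = 64.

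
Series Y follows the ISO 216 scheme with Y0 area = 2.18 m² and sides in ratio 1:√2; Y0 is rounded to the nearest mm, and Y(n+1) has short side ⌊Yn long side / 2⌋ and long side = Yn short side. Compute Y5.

219 × 310 mm

Let Y0's short side be w mm. w · w√2 = 2.18 m² = 2,180,000 mm², so w ≈ 1241.6 mm and w√2 ≈ 1755.8 mm → Y0 = 1242 × 1756 mm.
Y1: ⌊1756/2⌋ × 1242 = 878 × 1242 mm
Y2: ⌊1242/2⌋ × 878 = 621 × 878 mm
Y3: ⌊878/2⌋ × 621 = 439 × 621 mm
Y4: ⌊621/2⌋ × 439 = 310 × 439 mm
Y5: ⌊439/2⌋ × 310 = 219 × 310 mm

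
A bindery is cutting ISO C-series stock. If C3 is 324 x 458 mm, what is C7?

C4: ⌊458/2⌋ × 324 = 229 × 324 mm
C5: ⌊324/2⌋ × 229 = 162 × 229 mm
C6: ⌊229/2⌋ × 162 = 114 × 162 mm
C7: ⌊162/2⌋ × 114 = 81 × 114 mm

81 × 114 mm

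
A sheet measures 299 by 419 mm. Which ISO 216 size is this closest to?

Aspect ratio 419/299 ≈ 1.401 — close to the ISO √2 ≈ 1.414.
In the A-series (A0 area = 1 m²): A3 = 297 × 420 mm.
Off by 3 mm total — nearest standard size.

A3 (297 × 420 mm)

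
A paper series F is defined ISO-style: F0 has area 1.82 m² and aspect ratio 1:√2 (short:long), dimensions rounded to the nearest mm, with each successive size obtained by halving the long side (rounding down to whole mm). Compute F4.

Let F0's short side be w mm. w · w√2 = 1.82 m² = 1,820,000 mm², so w ≈ 1134.4 mm and w√2 ≈ 1604.3 mm → F0 = 1134 × 1604 mm.
F1: ⌊1604/2⌋ × 1134 = 802 × 1134 mm
F2: ⌊1134/2⌋ × 802 = 567 × 802 mm
F3: ⌊802/2⌋ × 567 = 401 × 567 mm
F4: ⌊567/2⌋ × 401 = 283 × 401 mm

283 × 401 mm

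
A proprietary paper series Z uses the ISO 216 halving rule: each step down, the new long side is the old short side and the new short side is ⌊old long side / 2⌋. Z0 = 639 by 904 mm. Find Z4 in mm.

159 × 226 mm

Z1 = 452 × 639 mm (from Z0 by 1 halving).
Z2: ⌊639/2⌋ × 452 = 319 × 452 mm
Z3: ⌊452/2⌋ × 319 = 226 × 319 mm
Z4: ⌊319/2⌋ × 226 = 159 × 226 mm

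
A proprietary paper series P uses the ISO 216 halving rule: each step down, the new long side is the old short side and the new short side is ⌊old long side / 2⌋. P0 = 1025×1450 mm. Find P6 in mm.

P1: ⌊1450/2⌋ × 1025 = 725 × 1025 mm
P2: ⌊1025/2⌋ × 725 = 512 × 725 mm
P3: ⌊725/2⌋ × 512 = 362 × 512 mm
P4: ⌊512/2⌋ × 362 = 256 × 362 mm
P5: ⌊362/2⌋ × 256 = 181 × 256 mm
P6: ⌊256/2⌋ × 181 = 128 × 181 mm

128 × 181 mm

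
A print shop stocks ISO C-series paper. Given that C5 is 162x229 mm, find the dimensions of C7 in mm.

C6: ⌊229/2⌋ × 162 = 114 × 162 mm
C7: ⌊162/2⌋ × 114 = 81 × 114 mm

81 × 114 mm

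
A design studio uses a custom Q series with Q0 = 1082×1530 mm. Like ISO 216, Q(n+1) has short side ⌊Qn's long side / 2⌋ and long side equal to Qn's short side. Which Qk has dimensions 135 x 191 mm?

Q0: 1082 × 1530 mm
Q1: 765 × 1082 mm
Q2: 541 × 765 mm
Q3: 382 × 541 mm
Q4: 270 × 382 mm
Q5: 191 × 270 mm
Q6: 135 × 191 mm
Q7: 95 × 135 mm
→ matches Q6.

Q6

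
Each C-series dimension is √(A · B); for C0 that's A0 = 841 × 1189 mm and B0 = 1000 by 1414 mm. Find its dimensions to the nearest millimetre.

Short: √(841 · 1000) = √841000 ≈ 917.1 mm.
Long: √(1189 · 1414) = √1681246 ≈ 1296.6 mm.

917 × 1297 mm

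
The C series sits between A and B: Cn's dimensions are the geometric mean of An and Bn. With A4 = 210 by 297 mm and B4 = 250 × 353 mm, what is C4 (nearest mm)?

Short side: √(210 · 250) = √52500 ≈ 229.1 → 229 mm
Long side: √(297 · 353) = √104841 ≈ 323.8 → 324 mm

229 × 324 mm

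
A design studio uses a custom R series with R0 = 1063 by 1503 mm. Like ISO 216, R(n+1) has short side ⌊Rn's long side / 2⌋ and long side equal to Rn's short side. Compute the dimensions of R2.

531 × 751 mm

R1: ⌊1503/2⌋ × 1063 = 751 × 1063 mm
R2: ⌊1063/2⌋ × 751 = 531 × 751 mm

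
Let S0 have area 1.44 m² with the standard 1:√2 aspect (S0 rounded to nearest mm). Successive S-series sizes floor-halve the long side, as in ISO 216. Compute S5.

178 × 252 mm

Let S0's short side be w mm. w · w√2 = 1.44 m² = 1,440,000 mm², so w ≈ 1009.1 mm and w√2 ≈ 1427.0 mm → S0 = 1009 × 1427 mm.
S1: ⌊1427/2⌋ × 1009 = 713 × 1009 mm
S2: ⌊1009/2⌋ × 713 = 504 × 713 mm
S3: ⌊713/2⌋ × 504 = 356 × 504 mm
S4: ⌊504/2⌋ × 356 = 252 × 356 mm
S5: ⌊356/2⌋ × 252 = 178 × 252 mm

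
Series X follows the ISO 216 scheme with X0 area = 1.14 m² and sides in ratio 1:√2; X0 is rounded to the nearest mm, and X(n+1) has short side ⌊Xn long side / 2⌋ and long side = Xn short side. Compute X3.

317 × 449 mm

Let X0's short side be w mm. w · w√2 = 1.14 m² = 1,140,000 mm², so w ≈ 897.8 mm and w√2 ≈ 1269.7 mm → X0 = 898 × 1270 mm.
X1: ⌊1270/2⌋ × 898 = 635 × 898 mm
X2: ⌊898/2⌋ × 635 = 449 × 635 mm
X3: ⌊635/2⌋ × 449 = 317 × 449 mm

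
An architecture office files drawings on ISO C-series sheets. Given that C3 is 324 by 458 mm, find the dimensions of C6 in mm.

114 × 162 mm

C4: ⌊458/2⌋ × 324 = 229 × 324 mm
C5: ⌊324/2⌋ × 229 = 162 × 229 mm
C6: ⌊229/2⌋ × 162 = 114 × 162 mm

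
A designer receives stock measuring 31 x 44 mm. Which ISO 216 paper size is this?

Aspect ratio 44/31 ≈ 1.419 — close to the ISO √2 ≈ 1.414.
In the B-series (B0 = 1000 × 1414 mm): B10 = 31 × 44 mm.

B10 (31 × 44 mm)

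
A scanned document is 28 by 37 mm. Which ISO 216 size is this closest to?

Aspect ratio 37/28 ≈ 1.321 (ISO target is √2 ≈ 1.414).
In the A-series (A0 area = 1 m²): A10 = 26 × 37 mm.
Off by 2 mm total — nearest standard size.

A10 (26 × 37 mm)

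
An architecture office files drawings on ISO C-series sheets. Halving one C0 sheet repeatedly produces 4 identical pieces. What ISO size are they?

C2

4 = 2^2, so 2 halving steps.
C0 → C1 → … → C2 after 2 steps.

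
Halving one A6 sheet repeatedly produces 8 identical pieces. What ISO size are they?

8 = 2^3, so 3 halving steps.
A6 → A7 → … → A9 after 3 steps.

A9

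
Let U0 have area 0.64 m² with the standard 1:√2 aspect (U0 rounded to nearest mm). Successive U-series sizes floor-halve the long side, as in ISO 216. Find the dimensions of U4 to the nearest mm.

Let U0's short side be w mm. w · w√2 = 0.64 m² = 640,000 mm², so w ≈ 672.7 mm and w√2 ≈ 951.4 mm → U0 = 673 × 951 mm.
U1: ⌊951/2⌋ × 673 = 475 × 673 mm
U2: ⌊673/2⌋ × 475 = 336 × 475 mm
U3: ⌊475/2⌋ × 336 = 237 × 336 mm
U4: ⌊336/2⌋ × 237 = 168 × 237 mm

168 × 237 mm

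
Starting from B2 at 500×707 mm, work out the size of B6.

B3: ⌊707/2⌋ × 500 = 353 × 500 mm
B4: ⌊500/2⌋ × 353 = 250 × 353 mm
B5: ⌊353/2⌋ × 250 = 176 × 250 mm
B6: ⌊250/2⌋ × 176 = 125 × 176 mm

125 × 176 mm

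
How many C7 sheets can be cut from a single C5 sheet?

4

Each ISO step halves the sheet: 1 × C5 → 2 × C6 → 4 × C7
From C5 to C7 is 2 halving steps: 2^2 = 4.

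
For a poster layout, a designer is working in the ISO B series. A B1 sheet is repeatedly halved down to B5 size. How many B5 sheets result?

16

Each ISO step halves the sheet: 1 × B1 → 2 × B2 → 4 × B3 → 8 × B4 → …
From B1 to B5 is 4 halving steps: 2^4 = 16.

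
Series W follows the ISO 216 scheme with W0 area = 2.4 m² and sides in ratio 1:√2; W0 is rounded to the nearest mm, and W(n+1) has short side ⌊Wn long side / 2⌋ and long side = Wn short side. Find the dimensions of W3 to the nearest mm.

Let W0's short side be w mm. w · w√2 = 2.4 m² = 2,400,000 mm², so w ≈ 1302.7 mm and w√2 ≈ 1842.3 mm → W0 = 1303 × 1842 mm.
W1: ⌊1842/2⌋ × 1303 = 921 × 1303 mm
W2: ⌊1303/2⌋ × 921 = 651 × 921 mm
W3: ⌊921/2⌋ × 651 = 460 × 651 mm

460 × 651 mm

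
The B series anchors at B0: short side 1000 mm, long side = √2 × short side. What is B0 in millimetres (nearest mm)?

Short side = 1000 mm; long side = 1000√2 ≈ 1414.2 mm.

1000 × 1414 mm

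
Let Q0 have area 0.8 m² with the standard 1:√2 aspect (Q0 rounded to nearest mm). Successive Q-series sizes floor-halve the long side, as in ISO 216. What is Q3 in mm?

266 × 376 mm

Let Q0's short side be w mm. w · w√2 = 0.8 m² = 800,000 mm², so w ≈ 752.1 mm and w√2 ≈ 1063.7 mm → Q0 = 752 × 1064 mm.
Q1: ⌊1064/2⌋ × 752 = 532 × 752 mm
Q2: ⌊752/2⌋ × 532 = 376 × 532 mm
Q3: ⌊532/2⌋ × 376 = 266 × 376 mm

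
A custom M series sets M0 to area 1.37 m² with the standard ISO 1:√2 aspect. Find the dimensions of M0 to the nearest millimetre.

984 × 1392 mm

Let the short side be w mm. Then w · w√2 = 1.37 m² = 1,370,000 mm².
w² = 1,370,000/√2, so w ≈ 984.2 mm; long side = w√2 ≈ 1391.9 mm.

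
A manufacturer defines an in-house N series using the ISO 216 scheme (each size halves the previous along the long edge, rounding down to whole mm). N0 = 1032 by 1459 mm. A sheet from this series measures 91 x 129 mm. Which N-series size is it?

N0: 1032 × 1459 mm
N1: 729 × 1032 mm
N2: 516 × 729 mm
N3: 364 × 516 mm
N4: 258 × 364 mm
N5: 182 × 258 mm
N6: 129 × 182 mm
N7: 91 × 129 mm
N8: 64 × 91 mm
→ matches N7.

N7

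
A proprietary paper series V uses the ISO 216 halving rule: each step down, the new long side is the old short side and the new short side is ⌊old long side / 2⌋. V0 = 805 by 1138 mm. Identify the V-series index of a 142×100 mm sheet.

V6

V0: 805 × 1138 mm
V1: 569 × 805 mm
V2: 402 × 569 mm
V3: 284 × 402 mm
V4: 201 × 284 mm
V5: 142 × 201 mm
V6: 100 × 142 mm
V7: 71 × 100 mm
→ matches V6.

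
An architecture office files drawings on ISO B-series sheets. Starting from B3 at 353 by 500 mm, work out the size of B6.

125 × 176 mm

B4: ⌊500/2⌋ × 353 = 250 × 353 mm
B5: ⌊353/2⌋ × 250 = 176 × 250 mm
B6: ⌊250/2⌋ × 176 = 125 × 176 mm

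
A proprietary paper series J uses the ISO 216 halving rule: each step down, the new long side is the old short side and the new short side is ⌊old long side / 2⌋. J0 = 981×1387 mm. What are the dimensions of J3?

J1: ⌊1387/2⌋ × 981 = 693 × 981 mm
J2: ⌊981/2⌋ × 693 = 490 × 693 mm
J3: ⌊693/2⌋ × 490 = 346 × 490 mm

346 × 490 mm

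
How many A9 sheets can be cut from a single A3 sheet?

Each ISO step halves the sheet: 1 × A3 → 2 × A4 → 4 × A5 → 8 × A6 → …
From A3 to A9 is 6 halving steps: 2^6 = 64.

64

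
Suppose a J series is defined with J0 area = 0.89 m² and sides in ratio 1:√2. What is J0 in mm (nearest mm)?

793 × 1122 mm

Let the short side be w mm. Then w · w√2 = 0.89 m² = 890,000 mm².
w² = 890,000/√2, so w ≈ 793.3 mm; long side = w√2 ≈ 1121.9 mm.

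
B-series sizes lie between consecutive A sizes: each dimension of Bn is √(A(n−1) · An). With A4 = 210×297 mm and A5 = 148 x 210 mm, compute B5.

Short side: √(210 · 148) = √31080 ≈ 176.3 → 176 mm
Long side: √(297 · 210) = √62370 ≈ 249.7 → 250 mm

176 × 250 mm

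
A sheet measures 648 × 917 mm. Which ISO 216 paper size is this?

C1 (648 × 917 mm)

Aspect ratio 917/648 ≈ 1.415 — close to the ISO √2 ≈ 1.414.
In the C-series (envelope sizes, between A and B): C1 = 648 × 917 mm.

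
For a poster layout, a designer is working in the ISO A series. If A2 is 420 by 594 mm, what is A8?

52 × 74 mm

A3: ⌊594/2⌋ × 420 = 297 × 420 mm
A4: ⌊420/2⌋ × 297 = 210 × 297 mm
A5: ⌊297/2⌋ × 210 = 148 × 210 mm
A6: ⌊210/2⌋ × 148 = 105 × 148 mm
A7: ⌊148/2⌋ × 105 = 74 × 105 mm
A8: ⌊105/2⌋ × 74 = 52 × 74 mm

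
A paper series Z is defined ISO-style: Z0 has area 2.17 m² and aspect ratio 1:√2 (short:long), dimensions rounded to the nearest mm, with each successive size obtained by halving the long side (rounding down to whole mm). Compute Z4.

309 × 438 mm

Let Z0's short side be w mm. w · w√2 = 2.17 m² = 2,170,000 mm², so w ≈ 1238.7 mm and w√2 ≈ 1751.8 mm → Z0 = 1239 × 1752 mm.
Z1: ⌊1752/2⌋ × 1239 = 876 × 1239 mm
Z2: ⌊1239/2⌋ × 876 = 619 × 876 mm
Z3: ⌊876/2⌋ × 619 = 438 × 619 mm
Z4: ⌊619/2⌋ × 438 = 309 × 438 mm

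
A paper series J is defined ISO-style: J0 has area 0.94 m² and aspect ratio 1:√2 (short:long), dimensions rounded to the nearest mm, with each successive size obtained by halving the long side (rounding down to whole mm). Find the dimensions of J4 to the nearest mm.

Let J0's short side be w mm. w · w√2 = 0.94 m² = 940,000 mm², so w ≈ 815.3 mm and w√2 ≈ 1153.0 mm → J0 = 815 × 1153 mm.
J1: ⌊1153/2⌋ × 815 = 576 × 815 mm
J2: ⌊815/2⌋ × 576 = 407 × 576 mm
J3: ⌊576/2⌋ × 407 = 288 × 407 mm
J4: ⌊407/2⌋ × 288 = 203 × 288 mm

203 × 288 mm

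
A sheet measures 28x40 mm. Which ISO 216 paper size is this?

C10 (28 × 40 mm)

Aspect ratio 40/28 ≈ 1.429 — close to the ISO √2 ≈ 1.414.
In the C-series (envelope sizes, between A and B): C10 = 28 × 40 mm.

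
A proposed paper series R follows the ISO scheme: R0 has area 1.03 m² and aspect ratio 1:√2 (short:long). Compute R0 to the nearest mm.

Let the short side be w mm. Then w · w√2 = 1.03 m² = 1,030,000 mm².
w² = 1,030,000/√2, so w ≈ 853.4 mm; long side = w√2 ≈ 1206.9 mm.

853 × 1207 mm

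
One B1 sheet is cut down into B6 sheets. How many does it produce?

32

Each ISO step halves the sheet: 1 × B1 → 2 × B2 → 4 × B3 → 8 × B4 → …
From B1 to B6 is 5 halving steps: 2^5 = 32.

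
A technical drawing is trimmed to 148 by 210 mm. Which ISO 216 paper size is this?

A5 (148 × 210 mm)

Aspect ratio 210/148 ≈ 1.419 — close to the ISO √2 ≈ 1.414.
In the A-series (A0 area = 1 m²): A5 = 148 × 210 mm.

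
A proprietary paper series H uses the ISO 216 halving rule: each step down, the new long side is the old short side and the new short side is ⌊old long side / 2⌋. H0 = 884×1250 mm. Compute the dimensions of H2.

H1: ⌊1250/2⌋ × 884 = 625 × 884 mm
H2: ⌊884/2⌋ × 625 = 442 × 625 mm

442 × 625 mm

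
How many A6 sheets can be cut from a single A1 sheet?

32

Each ISO step halves the sheet: 1 × A1 → 2 × A2 → 4 × A3 → 8 × A4 → …
From A1 to A6 is 5 halving steps: 2^5 = 32.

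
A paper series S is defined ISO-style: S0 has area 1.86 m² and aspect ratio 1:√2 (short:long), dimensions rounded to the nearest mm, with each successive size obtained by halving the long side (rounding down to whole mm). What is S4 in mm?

286 × 405 mm

Let S0's short side be w mm. w · w√2 = 1.86 m² = 1,860,000 mm², so w ≈ 1146.8 mm and w√2 ≈ 1621.9 mm → S0 = 1147 × 1622 mm.
S1: ⌊1622/2⌋ × 1147 = 811 × 1147 mm
S2: ⌊1147/2⌋ × 811 = 573 × 811 mm
S3: ⌊811/2⌋ × 573 = 405 × 573 mm
S4: ⌊573/2⌋ × 405 = 286 × 405 mm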